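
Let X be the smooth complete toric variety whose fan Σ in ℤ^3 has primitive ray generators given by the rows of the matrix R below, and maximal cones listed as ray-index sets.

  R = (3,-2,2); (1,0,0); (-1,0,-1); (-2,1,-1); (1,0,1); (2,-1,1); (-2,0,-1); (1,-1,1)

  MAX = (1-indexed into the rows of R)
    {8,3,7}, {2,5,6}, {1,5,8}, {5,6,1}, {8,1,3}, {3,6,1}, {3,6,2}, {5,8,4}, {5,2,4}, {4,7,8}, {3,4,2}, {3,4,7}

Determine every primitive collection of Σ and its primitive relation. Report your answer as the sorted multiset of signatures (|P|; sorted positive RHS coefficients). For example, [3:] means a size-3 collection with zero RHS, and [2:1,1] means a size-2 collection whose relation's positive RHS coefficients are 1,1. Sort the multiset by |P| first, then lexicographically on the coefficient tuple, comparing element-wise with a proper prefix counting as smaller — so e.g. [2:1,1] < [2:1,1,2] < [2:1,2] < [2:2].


Primitive collections (11):

  {3,5}:  v_{3} + v_{5} = 0  →  sig = [2:]
  {4,6}:  v_{4} + v_{6} = 0  →  sig = [2:]
  {1,4}:  v_{1} + v_{4} = v_{8}  →  sig = [2:1]
  {2,7}:  v_{2} + v_{7} = v_{3}  →  sig = [2:1]
  {2,8}:  v_{2} + v_{8} = v_{6}  →  sig = [2:1]
  {6,8}:  v_{6} + v_{8} = v_{1}  →  sig = [2:1]
  {5,7}:  v_{5} + v_{7} = v_{4} + v_{8}  →  sig = [2:1,1]
  {6,7}:  v_{6} + v_{7} = v_{3} + v_{8}  →  sig = [2:1,1]
  {1,7}:  v_{1} + v_{7} = v_{3} + 2·v_{8}  →  sig = [2:1,2]
  {1,2}:  v_{1} + v_{2} = 2·v_{6}  →  sig = [2:2]
  {3,4,8}:  v_{3} + v_{4} + v_{8} = v_{7}  →  sig = [3:1]

Hence PRS(X_Σ) =
{ [2:] ×2,  [2:1] ×4,  [2:1,1] ×2,  [2:1,2],  [2:2],  [3:1] }


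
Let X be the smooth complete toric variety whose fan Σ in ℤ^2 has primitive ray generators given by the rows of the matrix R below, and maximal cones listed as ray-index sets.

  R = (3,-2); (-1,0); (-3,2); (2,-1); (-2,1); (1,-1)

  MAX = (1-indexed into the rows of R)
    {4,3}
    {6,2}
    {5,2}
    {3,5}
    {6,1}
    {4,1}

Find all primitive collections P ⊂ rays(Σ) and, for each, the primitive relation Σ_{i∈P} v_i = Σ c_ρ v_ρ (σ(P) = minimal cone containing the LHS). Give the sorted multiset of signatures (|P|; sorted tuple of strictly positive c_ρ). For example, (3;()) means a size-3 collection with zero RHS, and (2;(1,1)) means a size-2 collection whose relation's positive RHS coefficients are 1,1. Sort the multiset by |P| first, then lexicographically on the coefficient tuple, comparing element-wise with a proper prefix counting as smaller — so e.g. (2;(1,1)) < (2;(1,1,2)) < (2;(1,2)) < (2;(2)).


9 minimal non-faces of Δ(Σ) (on 6 rays):

  P = {1,3}:  v_{1} + v_{3} = 0 — sig = (2;())
  P = {4,5}:  v_{4} + v_{5} = 0 — sig = (2;())
  P = {1,5}:  v_{1} + v_{5} = v_{6} — sig = (2;(1))
  P = {2,4}:  v_{2} + v_{4} = v_{6} — sig = (2;(1))
  P = {3,6}:  v_{3} + v_{6} = v_{5} — sig = (2;(1))
  P = {4,6}:  v_{4} + v_{6} = v_{1} — sig = (2;(1))
  P = {5,6}:  v_{5} + v_{6} = v_{2} — sig = (2;(1))
  P = {1,2}:  v_{1} + v_{2} = 2·v_{6} — sig = (2;(2))
  P = {2,3}:  v_{2} + v_{3} = 2·v_{5} — sig = (2;(2))

Sorted signature multiset PRS(X):
    |P|=2: 9 collections, coeffs (), (), (1), (1), (1), (1), (1), (2), (2)


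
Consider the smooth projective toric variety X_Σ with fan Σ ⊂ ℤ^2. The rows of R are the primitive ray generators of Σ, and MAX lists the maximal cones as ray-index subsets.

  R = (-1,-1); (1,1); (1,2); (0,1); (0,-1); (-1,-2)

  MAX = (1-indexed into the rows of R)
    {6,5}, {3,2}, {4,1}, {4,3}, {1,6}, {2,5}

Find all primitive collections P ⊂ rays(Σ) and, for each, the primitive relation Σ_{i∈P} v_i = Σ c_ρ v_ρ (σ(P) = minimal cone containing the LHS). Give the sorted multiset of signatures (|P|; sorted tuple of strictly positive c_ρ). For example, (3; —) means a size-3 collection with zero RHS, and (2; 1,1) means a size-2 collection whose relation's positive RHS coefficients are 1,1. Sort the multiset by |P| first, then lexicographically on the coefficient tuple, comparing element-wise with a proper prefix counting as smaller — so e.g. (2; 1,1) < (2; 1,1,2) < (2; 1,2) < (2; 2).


9 minimal non-faces of Δ(Σ) (on 6 rays):

  • {1,2}:  v_{1} + v_{2} = 0  ⇒ sig = (2; —)
  • {3,6}:  v_{3} + v_{6} = 0  ⇒ sig = (2; —)
  • {4,5}:  v_{4} + v_{5} = 0  ⇒ sig = (2; —)
  • {1,3}:  v_{1} + v_{3} = v_{4}  ⇒ sig = (2; 1)
  • {1,5}:  v_{1} + v_{5} = v_{6}  ⇒ sig = (2; 1)
  • {2,4}:  v_{2} + v_{4} = v_{3}  ⇒ sig = (2; 1)
  • {2,6}:  v_{2} + v_{6} = v_{5}  ⇒ sig = (2; 1)
  • {3,5}:  v_{3} + v_{5} = v_{2}  ⇒ sig = (2; 1)
  • {4,6}:  v_{4} + v_{6} = v_{1}  ⇒ sig = (2; 1)

Hence PRS(X_Σ) =
[(2; —), (2; —), (2; —), (2; 1), (2; 1), (2; 1), (2; 1), (2; 1), (2; 1)]


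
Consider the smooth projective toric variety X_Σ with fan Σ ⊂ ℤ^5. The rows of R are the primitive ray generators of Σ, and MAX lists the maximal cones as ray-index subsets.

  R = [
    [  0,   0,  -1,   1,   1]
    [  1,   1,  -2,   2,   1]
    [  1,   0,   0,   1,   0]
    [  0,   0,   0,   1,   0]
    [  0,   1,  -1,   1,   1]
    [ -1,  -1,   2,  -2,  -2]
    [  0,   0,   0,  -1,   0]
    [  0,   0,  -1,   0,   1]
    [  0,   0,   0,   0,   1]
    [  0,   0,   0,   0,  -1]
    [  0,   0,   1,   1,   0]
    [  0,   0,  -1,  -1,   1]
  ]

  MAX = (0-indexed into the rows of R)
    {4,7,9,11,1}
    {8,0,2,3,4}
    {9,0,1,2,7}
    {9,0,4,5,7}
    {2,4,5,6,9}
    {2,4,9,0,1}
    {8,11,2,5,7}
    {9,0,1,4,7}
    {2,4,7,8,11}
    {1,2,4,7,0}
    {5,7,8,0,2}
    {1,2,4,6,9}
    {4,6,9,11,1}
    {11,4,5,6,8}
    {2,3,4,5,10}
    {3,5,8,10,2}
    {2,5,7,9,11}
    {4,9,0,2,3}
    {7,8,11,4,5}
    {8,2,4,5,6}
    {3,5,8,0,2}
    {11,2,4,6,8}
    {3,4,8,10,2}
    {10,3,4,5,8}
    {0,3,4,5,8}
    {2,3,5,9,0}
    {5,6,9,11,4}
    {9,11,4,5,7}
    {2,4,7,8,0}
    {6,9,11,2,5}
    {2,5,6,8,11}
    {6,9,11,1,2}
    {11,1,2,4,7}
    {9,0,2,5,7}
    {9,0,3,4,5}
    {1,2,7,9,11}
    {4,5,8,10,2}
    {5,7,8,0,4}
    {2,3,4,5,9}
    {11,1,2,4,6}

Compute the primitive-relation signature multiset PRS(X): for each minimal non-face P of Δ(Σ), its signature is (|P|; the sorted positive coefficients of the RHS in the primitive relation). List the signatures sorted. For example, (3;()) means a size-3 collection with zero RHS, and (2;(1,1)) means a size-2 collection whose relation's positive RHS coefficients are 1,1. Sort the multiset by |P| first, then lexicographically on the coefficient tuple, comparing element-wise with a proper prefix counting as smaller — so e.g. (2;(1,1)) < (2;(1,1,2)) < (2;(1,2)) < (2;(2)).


Σ has 22 primitive collections:

  P = {3,6}:  v_{3} + v_{6} = 0  so sig = (2;())
  P = {8,9}:  v_{8} + v_{9} = 0  so sig = (2;())
  P = {0,6}:  v_{0} + v_{6} = v_{7}  so sig = (2;(1))
  P = {1,5}:  v_{1} + v_{5} = v_{9}  so sig = (2;(1))
  P = {3,7}:  v_{3} + v_{7} = v_{0}  so sig = (2;(1))
  P = {3,11}:  v_{3} + v_{11} = v_{7}  so sig = (2;(1))
  P = {6,7}:  v_{6} + v_{7} = v_{11}  so sig = (2;(1))
  P = {10,11}:  v_{10} + v_{11} = v_{8}  so sig = (2;(1))
  P = {7,10}:  v_{7} + v_{10} = v_{3} + v_{8}  so sig = (2;(1,1))
  P = {1,8}:  v_{1} + v_{8} = v_{2} + v_{4} + v_{7}  so sig = (2;(1,1,1))
  P = {1,10}:  v_{1} + v_{10} = v_{2} + v_{3} + v_{4}  so sig = (2;(1,1,1))
  P = {1,3}:  v_{1} + v_{3} = v_{0} + v_{2} + v_{4} + v_{9}  so sig = (2;(1,1,1,1))
  P = {6,10}:  v_{6} + v_{10} = v_{2} + v_{4} + v_{5} + v_{8}  so sig = (2;(1,1,1,1))
  P = {9,10}:  v_{9} + v_{10} = v_{2} + v_{3} + v_{4} + v_{5}  so sig = (2;(1,1,1,1))
  P = {0,10}:  v_{0} + v_{10} = 2·v_{3} + v_{8}  so sig = (2;(1,2))
  P = {0,11}:  v_{0} + v_{11} = 2·v_{7}  so sig = (2;(2))
  P = {2,4,5,7}:  v_{2} + v_{4} + v_{5} + v_{7} = 0  so sig = (4;())
  P = {0,2,4,5}:  v_{0} + v_{2} + v_{4} + v_{5} = v_{3}  so sig = (4;(1))
  P = {2,4,5,11}:  v_{2} + v_{4} + v_{5} + v_{11} = v_{6}  so sig = (4;(1))
  P = {2,4,7,9}:  v_{2} + v_{4} + v_{7} + v_{9} = v_{1}  so sig = (4;(1))
  P = {2,4,9,11}:  v_{2} + v_{4} + v_{9} + v_{11} = v_{1} + v_{6}  so sig = (4;(1,1))
  P = {2,3,4,5,8}:  v_{2} + v_{3} + v_{4} + v_{5} + v_{8} = v_{10}  so sig = (5;(1))

Signatures (|P|; sorted positive RHS coefficients), sorted:
    |P|=2: 16 collections, coeffs (), (), (1), (1), (1), (1), (1), (1), (1,1), (1,1,1), (1,1,1), (1,1,1,1), (1,1,1,1), (1,1,1,1), (1,2), (2)
    |P|=4: 5 collections, coeffs (), (1), (1), (1), (1,1)
    |P|=5: 1 collection, coeffs (1)


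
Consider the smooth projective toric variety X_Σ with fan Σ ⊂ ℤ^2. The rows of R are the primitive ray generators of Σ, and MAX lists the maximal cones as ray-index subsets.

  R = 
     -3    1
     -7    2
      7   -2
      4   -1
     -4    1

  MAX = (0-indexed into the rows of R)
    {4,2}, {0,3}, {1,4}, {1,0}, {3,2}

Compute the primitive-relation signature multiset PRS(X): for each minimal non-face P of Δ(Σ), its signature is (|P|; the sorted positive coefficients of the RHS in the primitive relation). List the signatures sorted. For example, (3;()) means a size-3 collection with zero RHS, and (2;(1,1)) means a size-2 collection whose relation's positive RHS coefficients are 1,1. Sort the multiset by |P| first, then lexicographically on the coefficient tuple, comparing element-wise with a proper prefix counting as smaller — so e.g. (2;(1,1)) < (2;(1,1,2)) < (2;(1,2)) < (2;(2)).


|primitive collections| = 5. Relations:

  P = {1,2}:  v_{1} + v_{2} = 0  so sig = (2;())
  P = {3,4}:  v_{3} + v_{4} = 0  so sig = (2;())
  P = {0,2}:  v_{0} + v_{2} = v_{3}  so sig = (2;(1))
  P = {0,4}:  v_{0} + v_{4} = v_{1}  so sig = (2;(1))
  P = {1,3}:  v_{1} + v_{3} = v_{0}  so sig = (2;(1))

Sorted signature multiset PRS(X):
[(2;()), (2;()), (2;(1)), (2;(1)), (2;(1))]


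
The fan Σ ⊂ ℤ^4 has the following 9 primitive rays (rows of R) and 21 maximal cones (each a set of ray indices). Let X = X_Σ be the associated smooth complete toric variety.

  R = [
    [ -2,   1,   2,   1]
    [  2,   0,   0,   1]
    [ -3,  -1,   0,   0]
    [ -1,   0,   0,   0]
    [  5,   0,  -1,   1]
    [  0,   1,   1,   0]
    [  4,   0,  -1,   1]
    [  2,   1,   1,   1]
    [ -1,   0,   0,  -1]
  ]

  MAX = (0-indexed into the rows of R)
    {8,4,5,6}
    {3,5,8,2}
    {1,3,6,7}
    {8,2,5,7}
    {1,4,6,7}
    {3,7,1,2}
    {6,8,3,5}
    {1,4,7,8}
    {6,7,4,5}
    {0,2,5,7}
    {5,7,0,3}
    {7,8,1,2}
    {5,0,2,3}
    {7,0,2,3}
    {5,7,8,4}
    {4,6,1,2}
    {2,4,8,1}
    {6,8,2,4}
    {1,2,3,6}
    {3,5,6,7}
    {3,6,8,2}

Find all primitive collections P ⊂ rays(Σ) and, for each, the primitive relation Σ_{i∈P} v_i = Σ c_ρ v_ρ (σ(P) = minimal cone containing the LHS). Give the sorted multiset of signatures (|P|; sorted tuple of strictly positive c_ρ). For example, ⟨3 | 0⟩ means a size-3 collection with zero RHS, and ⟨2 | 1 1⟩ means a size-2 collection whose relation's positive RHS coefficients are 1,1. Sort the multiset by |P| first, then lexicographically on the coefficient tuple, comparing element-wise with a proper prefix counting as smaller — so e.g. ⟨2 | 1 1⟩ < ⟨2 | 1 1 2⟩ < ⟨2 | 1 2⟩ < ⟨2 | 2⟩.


15 minimal non-faces of Δ(Σ) (on 9 rays):

  P = {1,5}:  v_{1} + v_{5} = v_{7} — sig = ⟨2 | 1⟩
  P = {3,4}:  v_{3} + v_{4} = v_{6} — sig = ⟨2 | 1⟩
  P = {0,4}:  v_{0} + v_{4} = v_{1} + v_{3} + v_{7} — sig = ⟨2 | 1 1 1⟩
  P = {0,1}:  v_{0} + v_{1} = v_{2} + v_{3} + 2·v_{7} — sig = ⟨2 | 1 1 2⟩
  P = {0,6}:  v_{0} + v_{6} = v_{1} + 2·v_{3} + v_{7} — sig = ⟨2 | 1 1 2⟩
  P = {0,8}:  v_{0} + v_{8} = v_{2} + 2·v_{5} — sig = ⟨2 | 1 2⟩
  P = {1,3,8}:  v_{1} + v_{3} + v_{8} = 0 — sig = ⟨3 | 0⟩
  P = {1,6,8}:  v_{1} + v_{6} + v_{8} = v_{4} — sig = ⟨3 | 1⟩
  P = {2,4,5}:  v_{2} + v_{4} + v_{5} = v_{1} — sig = ⟨3 | 1⟩
  P = {3,7,8}:  v_{3} + v_{7} + v_{8} = v_{5} — sig = ⟨3 | 1⟩
  P = {2,5,6}:  v_{2} + v_{5} + v_{6} = v_{1} + v_{3} — sig = ⟨3 | 1 1⟩
  P = {6,7,8}:  v_{6} + v_{7} + v_{8} = v_{4} + v_{5} — sig = ⟨3 | 1 1⟩
  P = {2,6,7}:  v_{2} + v_{6} + v_{7} = 2·v_{1} + v_{3} — sig = ⟨3 | 1 2⟩
  P = {2,4,7}:  v_{2} + v_{4} + v_{7} = 2·v_{1} — sig = ⟨3 | 2⟩
  P = {2,3,5,7}:  v_{2} + v_{3} + v_{5} + v_{7} = v_{0} — sig = ⟨4 | 1⟩

Sorted signature multiset PRS(X):
[⟨2 | 1⟩, ⟨2 | 1⟩, ⟨2 | 1 1 1⟩, ⟨2 | 1 1 2⟩, ⟨2 | 1 1 2⟩, ⟨2 | 1 2⟩, ⟨3 | 0⟩, ⟨3 | 1⟩, ⟨3 | 1⟩, ⟨3 | 1⟩, ⟨3 | 1 1⟩, ⟨3 | 1 1⟩, ⟨3 | 1 2⟩, ⟨3 | 2⟩, ⟨4 | 1⟩]


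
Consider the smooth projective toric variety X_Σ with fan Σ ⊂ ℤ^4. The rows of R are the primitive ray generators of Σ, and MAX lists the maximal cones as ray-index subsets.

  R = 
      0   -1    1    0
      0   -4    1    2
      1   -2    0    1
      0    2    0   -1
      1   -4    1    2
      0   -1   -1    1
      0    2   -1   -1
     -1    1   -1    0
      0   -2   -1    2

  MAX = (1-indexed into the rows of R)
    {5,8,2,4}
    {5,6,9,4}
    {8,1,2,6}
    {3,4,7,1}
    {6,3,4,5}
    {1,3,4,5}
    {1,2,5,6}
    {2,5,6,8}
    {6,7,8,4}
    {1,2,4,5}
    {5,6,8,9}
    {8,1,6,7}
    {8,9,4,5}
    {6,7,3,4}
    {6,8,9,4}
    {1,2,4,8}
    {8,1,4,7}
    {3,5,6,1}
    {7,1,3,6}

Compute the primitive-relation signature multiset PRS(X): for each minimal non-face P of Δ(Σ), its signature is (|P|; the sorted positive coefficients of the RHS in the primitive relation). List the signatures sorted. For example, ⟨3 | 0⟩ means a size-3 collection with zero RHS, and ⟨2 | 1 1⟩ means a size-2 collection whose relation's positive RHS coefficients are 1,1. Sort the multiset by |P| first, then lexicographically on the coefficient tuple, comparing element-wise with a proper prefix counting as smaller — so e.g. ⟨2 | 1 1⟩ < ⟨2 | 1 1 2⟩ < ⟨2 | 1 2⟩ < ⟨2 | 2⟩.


Primitive collections (12):

  • {3,8}:  v_{3} + v_{8} = v_{6}  ⇒ sig = ⟨2 | 1⟩
  • {5,7}:  v_{5} + v_{7} = v_{3}  ⇒ sig = ⟨2 | 1⟩
  • {1,9}:  v_{1} + v_{9} = v_{5} + v_{8}  ⇒ sig = ⟨2 | 1 1⟩
  • {2,7}:  v_{2} + v_{7} = v_{1} + v_{6}  ⇒ sig = ⟨2 | 1 1⟩
  • {2,3}:  v_{2} + v_{3} = v_{1} + v_{5} + v_{6}  ⇒ sig = ⟨2 | 1 1 1⟩
  • {3,9}:  v_{3} + v_{9} = v_{4} + v_{5} + 2·v_{6}  ⇒ sig = ⟨2 | 1 1 2⟩
  • {7,9}:  v_{7} + v_{9} = v_{4} + 2·v_{6}  ⇒ sig = ⟨2 | 1 2⟩
  • {2,9}:  v_{2} + v_{9} = 2·v_{5} + 2·v_{8}  ⇒ sig = ⟨2 | 2 2⟩
  • {1,4,6}:  v_{1} + v_{4} + v_{6} = 0  ⇒ sig = ⟨3 | 0⟩
  • {1,5,8}:  v_{1} + v_{5} + v_{8} = v_{2}  ⇒ sig = ⟨3 | 1⟩
  • {2,4,6}:  v_{2} + v_{4} + v_{6} = v_{5} + v_{8}  ⇒ sig = ⟨3 | 1 1⟩
  • {4,5,6,8}:  v_{4} + v_{5} + v_{6} + v_{8} = v_{9}  ⇒ sig = ⟨4 | 1⟩

Sorted signature multiset PRS(X):
{ ⟨2 | 1⟩ ×2,  ⟨2 | 1 1⟩ ×2,  ⟨2 | 1 1 1⟩,  ⟨2 | 1 1 2⟩,  ⟨2 | 1 2⟩,  ⟨2 | 2 2⟩,  ⟨3 | 0⟩,  ⟨3 | 1⟩,  ⟨3 | 1 1⟩,  ⟨4 | 1⟩ }


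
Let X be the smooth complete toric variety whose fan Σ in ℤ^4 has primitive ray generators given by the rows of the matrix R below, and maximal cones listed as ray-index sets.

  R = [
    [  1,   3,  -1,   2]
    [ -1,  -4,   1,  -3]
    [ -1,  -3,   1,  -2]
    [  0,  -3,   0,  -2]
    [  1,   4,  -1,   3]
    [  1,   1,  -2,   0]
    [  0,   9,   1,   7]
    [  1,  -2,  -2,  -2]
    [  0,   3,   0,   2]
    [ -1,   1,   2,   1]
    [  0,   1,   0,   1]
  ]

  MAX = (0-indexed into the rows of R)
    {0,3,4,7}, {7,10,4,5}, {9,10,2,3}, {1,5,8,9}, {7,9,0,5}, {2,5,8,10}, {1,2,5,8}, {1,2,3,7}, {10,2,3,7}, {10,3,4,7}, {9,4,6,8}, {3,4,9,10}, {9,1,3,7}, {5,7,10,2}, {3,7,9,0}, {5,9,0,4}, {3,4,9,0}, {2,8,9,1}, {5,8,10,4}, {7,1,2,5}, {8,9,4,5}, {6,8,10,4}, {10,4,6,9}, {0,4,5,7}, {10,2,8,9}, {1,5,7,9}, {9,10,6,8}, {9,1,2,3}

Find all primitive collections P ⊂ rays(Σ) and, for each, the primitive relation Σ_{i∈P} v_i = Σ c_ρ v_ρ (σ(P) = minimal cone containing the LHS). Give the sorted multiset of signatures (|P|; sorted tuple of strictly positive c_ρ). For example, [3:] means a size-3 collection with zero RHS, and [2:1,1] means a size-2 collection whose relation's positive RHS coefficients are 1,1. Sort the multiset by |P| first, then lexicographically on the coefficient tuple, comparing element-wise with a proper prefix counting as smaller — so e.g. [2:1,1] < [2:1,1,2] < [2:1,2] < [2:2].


Primitive collections (22):

  P = {0,2}:  v_{0} + v_{2} = 0  ⟹  sig = [2:]
  P = {1,4}:  v_{1} + v_{4} = 0  ⟹  sig = [2:]
  P = {3,8}:  v_{3} + v_{8} = 0  ⟹  sig = [2:]
  P = {0,10}:  v_{0} + v_{10} = v_{4}  ⟹  sig = [2:1]
  P = {1,10}:  v_{1} + v_{10} = v_{2}  ⟹  sig = [2:1]
  P = {2,4}:  v_{2} + v_{4} = v_{10}  ⟹  sig = [2:1]
  P = {3,5}:  v_{3} + v_{5} = v_{7}  ⟹  sig = [2:1]
  P = {7,8}:  v_{7} + v_{8} = v_{5}  ⟹  sig = [2:1]
  P = {0,1}:  v_{0} + v_{1} = v_{7} + v_{9}  ⟹  sig = [2:1,1]
  P = {6,7}:  v_{6} + v_{7} = v_{4} + v_{8}  ⟹  sig = [2:1,1]
  P = {0,8}:  v_{0} + v_{8} = v_{4} + v_{5} + v_{9}  ⟹  sig = [2:1,1,1]
  P = {1,6}:  v_{1} + v_{6} = v_{8} + v_{9} + v_{10}  ⟹  sig = [2:1,1,1]
  P = {3,6}:  v_{3} + v_{6} = v_{4} + v_{9} + v_{10}  ⟹  sig = [2:1,1,1]
  P = {0,6}:  v_{0} + v_{6} = 2·v_{4} + v_{8} + v_{9}  ⟹  sig = [2:1,1,2]
  P = {2,6}:  v_{2} + v_{6} = v_{8} + v_{9} + 2·v_{10}  ⟹  sig = [2:1,1,2]
  P = {5,6}:  v_{5} + v_{6} = v_{4} + 2·v_{8}  ⟹  sig = [2:1,2]
  P = {7,9,10}:  v_{7} + v_{9} + v_{10} = 0  ⟹  sig = [3:]
  P = {2,7,9}:  v_{2} + v_{7} + v_{9} = v_{1}  ⟹  sig = [3:1]
  P = {4,7,9}:  v_{4} + v_{7} + v_{9} = v_{0}  ⟹  sig = [3:1]
  P = {5,9,10}:  v_{5} + v_{9} + v_{10} = v_{8}  ⟹  sig = [3:1]
  P = {2,5,9}:  v_{2} + v_{5} + v_{9} = v_{1} + v_{8}  ⟹  sig = [3:1,1]
  P = {4,8,9,10}:  v_{4} + v_{8} + v_{9} + v_{10} = v_{6}  ⟹  sig = [4:1]

Hence PRS(X_Σ) =
{ [2:] ×3,  [2:1] ×5,  [2:1,1] ×2,  [2:1,1,1] ×3,  [2:1,1,2] ×2,  [2:1,2],  [3:],  [3:1] ×3,  [3:1,1],  [4:1] }


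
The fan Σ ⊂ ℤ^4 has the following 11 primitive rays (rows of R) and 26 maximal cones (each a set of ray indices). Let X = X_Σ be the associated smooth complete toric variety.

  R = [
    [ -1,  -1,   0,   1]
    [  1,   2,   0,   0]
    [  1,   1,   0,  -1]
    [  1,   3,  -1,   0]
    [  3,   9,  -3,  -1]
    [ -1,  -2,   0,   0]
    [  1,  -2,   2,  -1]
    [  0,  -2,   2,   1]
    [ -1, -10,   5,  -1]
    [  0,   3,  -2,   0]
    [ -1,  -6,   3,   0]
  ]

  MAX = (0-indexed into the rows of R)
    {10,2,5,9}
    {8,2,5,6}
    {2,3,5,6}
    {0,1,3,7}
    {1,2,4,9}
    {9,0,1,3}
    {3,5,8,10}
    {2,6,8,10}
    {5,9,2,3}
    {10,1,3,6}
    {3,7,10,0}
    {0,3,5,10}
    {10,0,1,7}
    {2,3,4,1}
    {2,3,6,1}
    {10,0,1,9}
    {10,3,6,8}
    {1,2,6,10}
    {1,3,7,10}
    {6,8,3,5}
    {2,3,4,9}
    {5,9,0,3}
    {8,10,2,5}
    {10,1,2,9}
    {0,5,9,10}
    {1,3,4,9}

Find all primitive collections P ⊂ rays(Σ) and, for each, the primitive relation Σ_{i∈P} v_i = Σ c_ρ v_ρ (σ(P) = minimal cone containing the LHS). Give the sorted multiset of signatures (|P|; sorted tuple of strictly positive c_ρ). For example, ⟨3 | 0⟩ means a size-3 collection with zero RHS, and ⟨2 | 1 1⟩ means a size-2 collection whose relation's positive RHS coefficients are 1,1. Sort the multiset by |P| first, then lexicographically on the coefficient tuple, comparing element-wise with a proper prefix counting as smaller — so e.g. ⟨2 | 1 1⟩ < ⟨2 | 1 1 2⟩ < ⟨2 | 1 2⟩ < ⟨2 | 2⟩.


24 minimal non-faces of Δ(Σ) (on 11 rays):

  P={0,2}:  v_{0} + v_{2} = 0  so sig = ⟨2 | 0⟩
  P={1,5}:  v_{1} + v_{5} = 0  so sig = ⟨2 | 0⟩
  P={6,9}:  v_{6} + v_{9} = v_{2}  so sig = ⟨2 | 1⟩
  P={0,6}:  v_{0} + v_{6} = v_{3} + v_{10}  so sig = ⟨2 | 1 1⟩
  P={1,8}:  v_{1} + v_{8} = v_{6} + v_{10}  so sig = ⟨2 | 1 1⟩
  P={4,8}:  v_{4} + v_{8} = v_{2} + v_{6}  so sig = ⟨2 | 1 1⟩
  P={4,10}:  v_{4} + v_{10} = v_{1} + v_{2}  so sig = ⟨2 | 1 1⟩
  P={7,9}:  v_{7} + v_{9} = v_{0} + v_{1}  so sig = ⟨2 | 1 1⟩
  P={0,4}:  v_{0} + v_{4} = v_{1} + v_{3} + v_{9}  so sig = ⟨2 | 1 1 1⟩
  P={2,7}:  v_{2} + v_{7} = v_{1} + v_{3} + v_{10}  so sig = ⟨2 | 1 1 1⟩
  P={4,5}:  v_{4} + v_{5} = v_{2} + v_{3} + v_{9}  so sig = ⟨2 | 1 1 1⟩
  P={5,7}:  v_{5} + v_{7} = v_{0} + v_{3} + v_{10}  so sig = ⟨2 | 1 1 1⟩
  P={8,9}:  v_{8} + v_{9} = v_{2} + v_{5} + v_{10}  so sig = ⟨2 | 1 1 1⟩
  P={0,8}:  v_{0} + v_{8} = v_{3} + v_{5} + 2·v_{10}  so sig = ⟨2 | 1 1 2⟩
  P={4,6}:  v_{4} + v_{6} = v_{1} + 2·v_{2} + v_{3}  so sig = ⟨2 | 1 1 2⟩
  P={4,7}:  v_{4} + v_{7} = 2·v_{1} + v_{3}  so sig = ⟨2 | 1 2⟩
  P={6,7}:  v_{6} + v_{7} = v_{1} + 2·v_{3} + 2·v_{10}  so sig = ⟨2 | 1 2 2⟩
  P={7,8}:  v_{7} + v_{8} = 2·v_{3} + 3·v_{10}  so sig = ⟨2 | 2 3⟩
  P={3,9,10}:  v_{3} + v_{9} + v_{10} = 0  so sig = ⟨3 | 0⟩
  P={2,3,10}:  v_{2} + v_{3} + v_{10} = v_{6}  so sig = ⟨3 | 1⟩
  P={5,6,10}:  v_{5} + v_{6} + v_{10} = v_{8}  so sig = ⟨3 | 1⟩
  P={2,3,8}:  v_{2} + v_{3} + v_{8} = v_{5} + 2·v_{6}  so sig = ⟨3 | 1 2⟩
  P={0,1,3,10}:  v_{0} + v_{1} + v_{3} + v_{10} = v_{7}  so sig = ⟨4 | 1⟩
  P={1,2,3,9}:  v_{1} + v_{2} + v_{3} + v_{9} = v_{4}  so sig = ⟨4 | 1⟩

Hence PRS(X_Σ) =
    ⟨2 | 0⟩
    ⟨2 | 0⟩
    ⟨2 | 1⟩
    ⟨2 | 1 1⟩
    ⟨2 | 1 1⟩
    ⟨2 | 1 1⟩
    ⟨2 | 1 1⟩
    ⟨2 | 1 1⟩
    ⟨2 | 1 1 1⟩
    ⟨2 | 1 1 1⟩
    ⟨2 | 1 1 1⟩
    ⟨2 | 1 1 1⟩
    ⟨2 | 1 1 1⟩
    ⟨2 | 1 1 2⟩
    ⟨2 | 1 1 2⟩
    ⟨2 | 1 2⟩
    ⟨2 | 1 2 2⟩
    ⟨2 | 2 3⟩
    ⟨3 | 0⟩
    ⟨3 | 1⟩
    ⟨3 | 1⟩
    ⟨3 | 1 2⟩
    ⟨4 | 1⟩
    ⟨4 | 1⟩


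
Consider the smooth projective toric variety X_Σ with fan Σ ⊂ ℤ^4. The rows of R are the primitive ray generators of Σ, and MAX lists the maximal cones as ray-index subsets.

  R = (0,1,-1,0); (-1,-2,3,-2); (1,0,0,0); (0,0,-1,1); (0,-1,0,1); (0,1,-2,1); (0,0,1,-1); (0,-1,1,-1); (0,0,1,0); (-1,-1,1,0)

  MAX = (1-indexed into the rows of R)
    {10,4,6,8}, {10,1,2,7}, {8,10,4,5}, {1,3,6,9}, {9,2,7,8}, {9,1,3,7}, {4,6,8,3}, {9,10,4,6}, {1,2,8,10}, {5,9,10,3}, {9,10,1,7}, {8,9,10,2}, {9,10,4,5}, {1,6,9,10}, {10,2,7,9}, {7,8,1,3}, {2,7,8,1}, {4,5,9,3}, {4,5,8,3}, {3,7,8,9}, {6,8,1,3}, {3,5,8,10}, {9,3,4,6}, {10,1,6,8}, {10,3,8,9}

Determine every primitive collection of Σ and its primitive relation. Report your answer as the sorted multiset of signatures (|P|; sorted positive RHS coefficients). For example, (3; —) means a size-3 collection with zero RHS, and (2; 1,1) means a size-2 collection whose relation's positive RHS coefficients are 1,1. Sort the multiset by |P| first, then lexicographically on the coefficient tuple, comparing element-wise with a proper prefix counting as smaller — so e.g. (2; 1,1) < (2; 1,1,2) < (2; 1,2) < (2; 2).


20 minimal non-faces of Δ(Σ) (on 10 rays):

  P = {4,7}:  v_{4} + v_{7} = 0  ⇒ sig = (2; —)
  P = {1,4}:  v_{1} + v_{4} = v_{6}  ⇒ sig = (2; 1)
  P = {1,5}:  v_{1} + v_{5} = v_{4}  ⇒ sig = (2; 1)
  P = {6,7}:  v_{6} + v_{7} = v_{1}  ⇒ sig = (2; 1)
  P = {2,4}:  v_{2} + v_{4} = v_{8} + v_{10}  ⇒ sig = (2; 1,1)
  P = {5,7}:  v_{5} + v_{7} = v_{3} + v_{10}  ⇒ sig = (2; 1,1)
  P = {2,6}:  v_{2} + v_{6} = v_{1} + v_{8} + v_{10}  ⇒ sig = (2; 1,1,1)
  P = {2,5}:  v_{2} + v_{5} = v_{3} + v_{8} + 2·v_{10}  ⇒ sig = (2; 1,1,2)
  P = {2,3}:  v_{2} + v_{3} = 2·v_{8} + v_{9}  ⇒ sig = (2; 1,2)
  P = {5,6}:  v_{5} + v_{6} = 2·v_{4}  ⇒ sig = (2; 2)
  P = {1,3,10}:  v_{1} + v_{3} + v_{10} = 0  ⇒ sig = (3; —)
  P = {6,8,9}:  v_{6} + v_{8} + v_{9} = 0  ⇒ sig = (3; —)
  P = {1,8,9}:  v_{1} + v_{8} + v_{9} = v_{7}  ⇒ sig = (3; 1)
  P = {3,4,10}:  v_{3} + v_{4} + v_{10} = v_{5}  ⇒ sig = (3; 1)
  P = {3,6,10}:  v_{3} + v_{6} + v_{10} = v_{4}  ⇒ sig = (3; 1)
  P = {7,8,10}:  v_{7} + v_{8} + v_{10} = v_{2}  ⇒ sig = (3; 1)
  P = {3,7,10}:  v_{3} + v_{7} + v_{10} = v_{8} + v_{9}  ⇒ sig = (3; 1,1)
  P = {4,8,9}:  v_{4} + v_{8} + v_{9} = v_{3} + v_{10}  ⇒ sig = (3; 1,1)
  P = {1,2,9}:  v_{1} + v_{2} + v_{9} = 2·v_{7} + v_{10}  ⇒ sig = (3; 1,2)
  P = {5,8,9}:  v_{5} + v_{8} + v_{9} = 2·v_{3} + 2·v_{10}  ⇒ sig = (3; 2,2)

Hence PRS(X_Σ) =
[(2; —), (2; 1), (2; 1), (2; 1), (2; 1,1), (2; 1,1), (2; 1,1,1), (2; 1,1,2), (2; 1,2), (2; 2), (3; —), (3; —), (3; 1), (3; 1), (3; 1), (3; 1), (3; 1,1), (3; 1,1), (3; 1,2), (3; 2,2)]


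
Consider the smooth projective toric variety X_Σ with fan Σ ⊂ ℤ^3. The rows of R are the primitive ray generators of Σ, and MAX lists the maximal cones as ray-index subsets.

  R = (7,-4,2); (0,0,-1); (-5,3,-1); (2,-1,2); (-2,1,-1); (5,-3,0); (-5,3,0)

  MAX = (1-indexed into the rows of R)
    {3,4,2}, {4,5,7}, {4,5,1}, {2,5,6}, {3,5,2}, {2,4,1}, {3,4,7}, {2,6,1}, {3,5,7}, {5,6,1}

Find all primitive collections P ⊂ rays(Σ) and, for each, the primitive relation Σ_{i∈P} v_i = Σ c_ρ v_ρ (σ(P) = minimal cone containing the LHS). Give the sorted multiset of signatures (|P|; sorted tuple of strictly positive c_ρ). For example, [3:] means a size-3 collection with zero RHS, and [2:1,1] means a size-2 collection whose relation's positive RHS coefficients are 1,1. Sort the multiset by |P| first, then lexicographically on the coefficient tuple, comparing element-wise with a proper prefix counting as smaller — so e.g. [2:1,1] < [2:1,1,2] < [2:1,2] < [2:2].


9 collections generate NE(X_Σ); each relation:

  {6,7}:  v_{6} + v_{7} = 0  ⇒ sig = [2:]
  {1,7}:  v_{1} + v_{7} = v_{4}  ⇒ sig = [2:1]
  {2,7}:  v_{2} + v_{7} = v_{3}  ⇒ sig = [2:1]
  {3,6}:  v_{3} + v_{6} = v_{2}  ⇒ sig = [2:1]
  {4,6}:  v_{4} + v_{6} = v_{1}  ⇒ sig = [2:1]
  {1,3}:  v_{1} + v_{3} = v_{2} + v_{4}  ⇒ sig = [2:1,1]
  {2,4,5}:  v_{2} + v_{4} + v_{5} = 0  ⇒ sig = [3:]
  {1,2,5}:  v_{1} + v_{2} + v_{5} = v_{6}  ⇒ sig = [3:1]
  {3,4,5}:  v_{3} + v_{4} + v_{5} = v_{7}  ⇒ sig = [3:1]

so the primitive-relation signature multiset is
    [2:]
    [2:1]
    [2:1]
    [2:1]
    [2:1]
    [2:1,1]
    [3:]
    [3:1]
    [3:1]


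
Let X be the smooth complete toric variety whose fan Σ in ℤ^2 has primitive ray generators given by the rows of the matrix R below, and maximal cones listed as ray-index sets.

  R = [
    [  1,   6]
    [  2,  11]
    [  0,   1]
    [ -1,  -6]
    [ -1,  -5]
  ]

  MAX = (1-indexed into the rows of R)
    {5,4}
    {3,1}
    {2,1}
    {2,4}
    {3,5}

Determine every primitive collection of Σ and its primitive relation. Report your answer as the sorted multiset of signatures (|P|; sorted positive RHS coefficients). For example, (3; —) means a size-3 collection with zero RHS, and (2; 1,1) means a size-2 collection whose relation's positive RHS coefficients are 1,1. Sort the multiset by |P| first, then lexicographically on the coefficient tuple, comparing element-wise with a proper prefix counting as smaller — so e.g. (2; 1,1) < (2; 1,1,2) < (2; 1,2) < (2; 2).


5 collections generate NE(X_Σ); each relation:

  P={1,4}:  v_{1} + v_{4} = 0 ; sig = (2; —)
  P={1,5}:  v_{1} + v_{5} = v_{3} ; sig = (2; 1)
  P={2,5}:  v_{2} + v_{5} = v_{1} ; sig = (2; 1)
  P={3,4}:  v_{3} + v_{4} = v_{5} ; sig = (2; 1)
  P={2,3}:  v_{2} + v_{3} = 2·v_{1} ; sig = (2; 2)

so the primitive-relation signature multiset is
{ (2; —),  (2; 1) ×3,  (2; 2) }


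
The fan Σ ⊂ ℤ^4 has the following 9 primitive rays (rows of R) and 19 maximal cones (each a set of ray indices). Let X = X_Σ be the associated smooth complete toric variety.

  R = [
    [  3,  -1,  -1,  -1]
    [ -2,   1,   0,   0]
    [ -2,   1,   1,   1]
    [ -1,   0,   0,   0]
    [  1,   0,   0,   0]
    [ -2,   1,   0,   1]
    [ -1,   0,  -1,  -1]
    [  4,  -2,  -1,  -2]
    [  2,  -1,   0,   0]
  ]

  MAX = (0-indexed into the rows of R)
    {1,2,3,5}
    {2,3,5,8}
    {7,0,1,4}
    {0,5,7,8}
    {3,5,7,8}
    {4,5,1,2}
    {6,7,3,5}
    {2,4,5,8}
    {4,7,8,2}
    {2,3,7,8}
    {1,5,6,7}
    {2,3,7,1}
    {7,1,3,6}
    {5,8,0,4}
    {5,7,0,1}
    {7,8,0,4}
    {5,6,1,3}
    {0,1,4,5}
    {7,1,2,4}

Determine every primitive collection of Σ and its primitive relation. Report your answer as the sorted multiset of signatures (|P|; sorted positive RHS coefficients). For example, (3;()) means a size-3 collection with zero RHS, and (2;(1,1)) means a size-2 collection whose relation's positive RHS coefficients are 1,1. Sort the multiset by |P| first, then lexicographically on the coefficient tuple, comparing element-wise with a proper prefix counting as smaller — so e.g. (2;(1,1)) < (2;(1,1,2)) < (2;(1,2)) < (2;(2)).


11 minimal non-faces of Δ(Σ) (on 9 rays):

  P = {1,8}:  v_{1} + v_{8} = 0  →  sig = (2;())
  P = {3,4}:  v_{3} + v_{4} = 0  →  sig = (2;())
  P = {0,2}:  v_{0} + v_{2} = v_{4}  →  sig = (2;(1))
  P = {0,3}:  v_{0} + v_{3} = v_{5} + v_{7}  →  sig = (2;(1,1))
  P = {2,6}:  v_{2} + v_{6} = v_{1} + v_{3}  →  sig = (2;(1,1))
  P = {4,6}:  v_{4} + v_{6} = v_{1} + v_{5} + v_{7}  →  sig = (2;(1,1,1))
  P = {6,8}:  v_{6} + v_{8} = v_{3} + v_{5} + v_{7}  →  sig = (2;(1,1,1))
  P = {0,6}:  v_{0} + v_{6} = v_{1} + 2·v_{5} + 2·v_{7}  →  sig = (2;(1,2,2))
  P = {2,5,7}:  v_{2} + v_{5} + v_{7} = 0  →  sig = (3;())
  P = {4,5,7}:  v_{4} + v_{5} + v_{7} = v_{0}  →  sig = (3;(1))
  P = {1,3,5,7}:  v_{1} + v_{3} + v_{5} + v_{7} = v_{6}  →  sig = (4;(1))

so the primitive-relation signature multiset is
{ (2;()) ×2,  (2;(1)),  (2;(1,1)) ×2,  (2;(1,1,1)) ×2,  (2;(1,2,2)),  (3;()),  (3;(1)),  (4;(1)) }


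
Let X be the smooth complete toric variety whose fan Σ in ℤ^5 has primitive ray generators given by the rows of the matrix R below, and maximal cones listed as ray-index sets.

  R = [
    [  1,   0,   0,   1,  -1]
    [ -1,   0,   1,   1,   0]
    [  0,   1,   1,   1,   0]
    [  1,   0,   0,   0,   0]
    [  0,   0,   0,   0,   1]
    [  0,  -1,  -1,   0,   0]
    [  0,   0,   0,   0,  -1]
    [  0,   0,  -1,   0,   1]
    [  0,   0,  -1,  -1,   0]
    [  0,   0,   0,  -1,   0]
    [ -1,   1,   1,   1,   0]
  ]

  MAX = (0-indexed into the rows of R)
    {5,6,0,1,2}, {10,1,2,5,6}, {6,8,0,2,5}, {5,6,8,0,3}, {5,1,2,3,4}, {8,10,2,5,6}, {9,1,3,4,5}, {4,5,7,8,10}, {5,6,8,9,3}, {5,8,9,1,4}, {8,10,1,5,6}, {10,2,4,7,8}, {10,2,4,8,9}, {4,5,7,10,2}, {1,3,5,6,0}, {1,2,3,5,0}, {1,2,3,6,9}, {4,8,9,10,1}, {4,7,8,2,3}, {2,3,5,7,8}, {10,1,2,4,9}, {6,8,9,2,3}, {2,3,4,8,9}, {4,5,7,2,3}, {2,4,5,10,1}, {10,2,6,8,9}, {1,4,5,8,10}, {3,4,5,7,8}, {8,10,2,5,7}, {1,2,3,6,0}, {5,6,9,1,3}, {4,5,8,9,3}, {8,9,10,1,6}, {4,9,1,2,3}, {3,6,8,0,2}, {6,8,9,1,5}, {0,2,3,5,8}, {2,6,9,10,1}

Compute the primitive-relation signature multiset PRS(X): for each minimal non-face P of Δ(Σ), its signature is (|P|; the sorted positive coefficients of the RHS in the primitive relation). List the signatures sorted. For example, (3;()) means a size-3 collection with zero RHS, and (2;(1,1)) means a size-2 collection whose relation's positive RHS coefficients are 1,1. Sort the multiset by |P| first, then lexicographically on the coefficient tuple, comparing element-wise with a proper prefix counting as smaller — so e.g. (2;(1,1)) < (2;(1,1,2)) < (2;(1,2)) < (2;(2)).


Σ has 16 primitive collections:

  {4,6}:  v_{4} + v_{6} = 0 ; sig = (2;())
  {3,10}:  v_{3} + v_{10} = v_{2} ; sig = (2;(1))
  {0,9}:  v_{0} + v_{9} = v_{3} + v_{6} ; sig = (2;(1,1))
  {7,9}:  v_{7} + v_{9} = v_{4} + v_{8} ; sig = (2;(1,1))
  {0,4}:  v_{0} + v_{4} = v_{2} + v_{3} + v_{5} ; sig = (2;(1,1,1))
  {1,7}:  v_{1} + v_{7} = v_{4} + v_{5} + v_{10} ; sig = (2;(1,1,1))
  {6,7}:  v_{6} + v_{7} = v_{2} + v_{5} + v_{8} ; sig = (2;(1,1,1))
  {0,10}:  v_{0} + v_{10} = 2·v_{2} + v_{5} + v_{6} ; sig = (2;(1,1,2))
  {0,7}:  v_{0} + v_{7} = 2·v_{2} + v_{3} + 2·v_{5} + v_{8} ; sig = (2;(1,1,2,2))
  {1,3,8}:  v_{1} + v_{3} + v_{8} = 0 ; sig = (3;())
  {2,5,9}:  v_{2} + v_{5} + v_{9} = 0 ; sig = (3;())
  {1,2,8}:  v_{1} + v_{2} + v_{8} = v_{10} ; sig = (3;(1))
  {5,9,10}:  v_{5} + v_{9} + v_{10} = v_{1} + v_{8} ; sig = (3;(1,1))
  {0,1,8}:  v_{0} + v_{1} + v_{8} = v_{2} + v_{5} + v_{6} ; sig = (3;(1,1,1))
  {2,3,5,6}:  v_{2} + v_{3} + v_{5} + v_{6} = v_{0} ; sig = (4;(1))
  {2,4,5,8}:  v_{2} + v_{4} + v_{5} + v_{8} = v_{7} ; sig = (4;(1))

Signatures (|P|; sorted positive RHS coefficients), sorted:
[(2;()), (2;(1)), (2;(1,1)), (2;(1,1)), (2;(1,1,1)), (2;(1,1,1)), (2;(1,1,1)), (2;(1,1,2)), (2;(1,1,2,2)), (3;()), (3;()), (3;(1)), (3;(1,1)), (3;(1,1,1)), (4;(1)), (4;(1))]


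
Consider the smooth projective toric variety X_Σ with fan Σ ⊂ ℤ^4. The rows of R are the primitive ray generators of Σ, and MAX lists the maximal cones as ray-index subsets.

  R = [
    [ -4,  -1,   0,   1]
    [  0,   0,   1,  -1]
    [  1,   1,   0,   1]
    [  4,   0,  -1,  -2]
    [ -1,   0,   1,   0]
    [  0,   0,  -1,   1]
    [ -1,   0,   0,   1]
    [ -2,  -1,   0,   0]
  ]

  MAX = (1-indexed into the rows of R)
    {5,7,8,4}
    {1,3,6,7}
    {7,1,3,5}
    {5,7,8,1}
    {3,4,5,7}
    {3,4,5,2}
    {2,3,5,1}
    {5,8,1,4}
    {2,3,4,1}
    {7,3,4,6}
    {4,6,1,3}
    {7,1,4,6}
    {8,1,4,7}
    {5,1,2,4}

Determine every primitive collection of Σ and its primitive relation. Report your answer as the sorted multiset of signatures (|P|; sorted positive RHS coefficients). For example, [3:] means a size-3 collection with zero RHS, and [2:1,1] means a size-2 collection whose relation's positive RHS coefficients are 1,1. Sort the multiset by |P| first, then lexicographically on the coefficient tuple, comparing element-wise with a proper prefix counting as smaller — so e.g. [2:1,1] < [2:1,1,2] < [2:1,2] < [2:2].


9 minimal non-faces of Δ(Σ) (on 8 rays):

  • {2,6}:  v_{2} + v_{6} = 0  →  sig = [2:]
  • {2,7}:  v_{2} + v_{7} = v_{5}  →  sig = [2:1]
  • {3,8}:  v_{3} + v_{8} = v_{7}  →  sig = [2:1]
  • {5,6}:  v_{5} + v_{6} = v_{7}  →  sig = [2:1]
  • {2,8}:  v_{2} + v_{8} = v_{1} + v_{4} + 2·v_{5}  →  sig = [2:1,1,2]
  • {6,8}:  v_{6} + v_{8} = v_{1} + v_{4} + 2·v_{7}  →  sig = [2:1,1,2]
  • {1,3,4,5}:  v_{1} + v_{3} + v_{4} + v_{5} = 0  →  sig = [4:]
  • {1,3,4,7}:  v_{1} + v_{3} + v_{4} + v_{7} = v_{6}  →  sig = [4:1]
  • {1,4,5,7}:  v_{1} + v_{4} + v_{5} + v_{7} = v_{8}  →  sig = [4:1]

Sorted signature multiset PRS(X):
    |P|=2: 6 collections, coeffs (), (1), (1), (1), (1,1,2), (1,1,2)
    |P|=4: 3 collections, coeffs (), (1), (1)


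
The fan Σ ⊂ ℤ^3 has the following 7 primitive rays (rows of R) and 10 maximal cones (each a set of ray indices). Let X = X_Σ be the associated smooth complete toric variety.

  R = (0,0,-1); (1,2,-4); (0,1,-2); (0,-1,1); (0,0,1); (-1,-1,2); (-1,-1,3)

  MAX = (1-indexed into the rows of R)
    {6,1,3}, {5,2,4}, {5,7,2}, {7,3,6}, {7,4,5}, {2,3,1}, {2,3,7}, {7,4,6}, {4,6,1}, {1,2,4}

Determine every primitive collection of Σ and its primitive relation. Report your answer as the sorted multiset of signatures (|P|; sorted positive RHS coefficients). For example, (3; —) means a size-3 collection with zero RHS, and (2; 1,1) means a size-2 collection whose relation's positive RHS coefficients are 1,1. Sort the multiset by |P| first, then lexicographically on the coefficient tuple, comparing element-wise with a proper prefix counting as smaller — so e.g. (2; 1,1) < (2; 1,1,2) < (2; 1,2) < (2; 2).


Δ(Σ) — 7 vertices, 7 min non-faces:

  P = {1,5}:  v_{1} + v_{5} = 0  →  sig = (2; —)
  P = {1,7}:  v_{1} + v_{7} = v_{6}  →  sig = (2; 1)
  P = {2,6}:  v_{2} + v_{6} = v_{3}  →  sig = (2; 1)
  P = {3,4}:  v_{3} + v_{4} = v_{1}  →  sig = (2; 1)
  P = {5,6}:  v_{5} + v_{6} = v_{7}  →  sig = (2; 1)
  P = {3,5}:  v_{3} + v_{5} = v_{2} + v_{7}  →  sig = (2; 1,1)
  P = {2,4,7}:  v_{2} + v_{4} + v_{7} = 0  →  sig = (3; —)

Signatures (|P|; sorted positive RHS coefficients), sorted:
{ (2; —),  (2; 1) ×4,  (2; 1,1),  (3; —) }


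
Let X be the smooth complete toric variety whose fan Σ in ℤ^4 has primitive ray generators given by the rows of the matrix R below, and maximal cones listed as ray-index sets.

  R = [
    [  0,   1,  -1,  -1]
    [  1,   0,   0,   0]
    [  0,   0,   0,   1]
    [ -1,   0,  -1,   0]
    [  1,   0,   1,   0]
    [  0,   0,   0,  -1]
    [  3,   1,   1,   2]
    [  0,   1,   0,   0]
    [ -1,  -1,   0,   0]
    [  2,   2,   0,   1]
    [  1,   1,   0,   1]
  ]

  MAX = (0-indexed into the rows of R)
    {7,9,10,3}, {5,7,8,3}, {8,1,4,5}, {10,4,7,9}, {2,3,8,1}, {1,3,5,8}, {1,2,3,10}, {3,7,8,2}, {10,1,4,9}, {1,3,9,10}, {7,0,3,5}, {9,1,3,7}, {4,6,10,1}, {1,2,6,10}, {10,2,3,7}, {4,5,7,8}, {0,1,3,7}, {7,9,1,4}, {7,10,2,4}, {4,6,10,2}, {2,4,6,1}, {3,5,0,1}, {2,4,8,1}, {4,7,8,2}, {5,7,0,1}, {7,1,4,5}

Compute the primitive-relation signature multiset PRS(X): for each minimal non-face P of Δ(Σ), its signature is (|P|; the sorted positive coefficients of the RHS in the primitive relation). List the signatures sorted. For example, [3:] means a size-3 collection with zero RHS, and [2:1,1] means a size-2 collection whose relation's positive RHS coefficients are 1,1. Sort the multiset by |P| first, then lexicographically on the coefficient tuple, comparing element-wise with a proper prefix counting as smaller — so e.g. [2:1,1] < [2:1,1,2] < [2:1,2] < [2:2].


Minimal non-faces — 23 found among 11 rays, 26 max cones:

  • {2,5}:  v_{2} + v_{5} = 0  ⟹  sig = [2:]
  • {3,4}:  v_{3} + v_{4} = 0  ⟹  sig = [2:]
  • {8,9}:  v_{8} + v_{9} = v_{10}  ⟹  sig = [2:1]
  • {8,10}:  v_{8} + v_{10} = v_{2}  ⟹  sig = [2:1]
  • {0,6}:  v_{0} + v_{6} = v_{1} + v_{9}  ⟹  sig = [2:1,1]
  • {0,8}:  v_{0} + v_{8} = v_{3} + v_{5}  ⟹  sig = [2:1,1]
  • {5,10}:  v_{5} + v_{10} = v_{1} + v_{7}  ⟹  sig = [2:1,1]
  • {0,2}:  v_{0} + v_{2} = v_{1} + v_{3} + v_{7}  ⟹  sig = [2:1,1,1]
  • {0,4}:  v_{0} + v_{4} = v_{1} + v_{5} + v_{7}  ⟹  sig = [2:1,1,1]
  • {3,6}:  v_{3} + v_{6} = v_{1} + v_{2} + v_{10}  ⟹  sig = [2:1,1,1]
  • {5,6}:  v_{5} + v_{6} = v_{1} + v_{4} + v_{10}  ⟹  sig = [2:1,1,1]
  • {6,8}:  v_{6} + v_{8} = v_{1} + 2·v_{2} + v_{4}  ⟹  sig = [2:1,1,2]
  • {6,9}:  v_{6} + v_{9} = v_{1} + v_{4} + 3·v_{10}  ⟹  sig = [2:1,1,3]
  • {6,7}:  v_{6} + v_{7} = v_{4} + 2·v_{10}  ⟹  sig = [2:1,2]
  • {0,10}:  v_{0} + v_{10} = 2·v_{1} + v_{3} + 2·v_{7}  ⟹  sig = [2:1,2,2]
  • {0,9}:  v_{0} + v_{9} = 3·v_{1} + v_{3} + 3·v_{7}  ⟹  sig = [2:1,3,3]
  • {2,9}:  v_{2} + v_{9} = 2·v_{10}  ⟹  sig = [2:2]
  • {5,9}:  v_{5} + v_{9} = 2·v_{1} + 2·v_{7}  ⟹  sig = [2:2,2]
  • {1,7,8}:  v_{1} + v_{7} + v_{8} = 0  ⟹  sig = [3:]
  • {1,2,7}:  v_{1} + v_{2} + v_{7} = v_{10}  ⟹  sig = [3:1]
  • {1,7,10}:  v_{1} + v_{7} + v_{10} = v_{9}  ⟹  sig = [3:1]
  • {1,2,4,10}:  v_{1} + v_{2} + v_{4} + v_{10} = v_{6}  ⟹  sig = [4:1]
  • {1,3,5,7}:  v_{1} + v_{3} + v_{5} + v_{7} = v_{0}  ⟹  sig = [4:1]

Hence PRS(X_Σ) =
[[2:], [2:], [2:1], [2:1], [2:1,1], [2:1,1], [2:1,1], [2:1,1,1], [2:1,1,1], [2:1,1,1], [2:1,1,1], [2:1,1,2], [2:1,1,3], [2:1,2], [2:1,2,2], [2:1,3,3], [2:2], [2:2,2], [3:], [3:1], [3:1], [4:1], [4:1]]


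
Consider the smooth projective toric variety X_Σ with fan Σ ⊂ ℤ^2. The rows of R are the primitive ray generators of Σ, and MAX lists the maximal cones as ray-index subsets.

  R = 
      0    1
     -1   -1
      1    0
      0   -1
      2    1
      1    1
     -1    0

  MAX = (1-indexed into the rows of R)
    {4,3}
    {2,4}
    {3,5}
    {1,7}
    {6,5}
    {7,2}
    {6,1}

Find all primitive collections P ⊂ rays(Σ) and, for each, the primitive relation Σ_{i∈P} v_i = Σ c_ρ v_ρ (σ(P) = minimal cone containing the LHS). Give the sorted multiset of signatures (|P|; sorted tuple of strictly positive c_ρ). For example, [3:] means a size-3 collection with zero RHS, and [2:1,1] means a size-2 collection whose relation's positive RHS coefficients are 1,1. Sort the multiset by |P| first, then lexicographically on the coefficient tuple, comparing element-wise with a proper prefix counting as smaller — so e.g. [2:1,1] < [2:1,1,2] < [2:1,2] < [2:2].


Primitive collections (14):

  P={1,4}:  v_{1} + v_{4} = 0  →  sig = [2:]
  P={2,6}:  v_{2} + v_{6} = 0  →  sig = [2:]
  P={3,7}:  v_{3} + v_{7} = 0  →  sig = [2:]
  P={1,2}:  v_{1} + v_{2} = v_{7}  →  sig = [2:1]
  P={1,3}:  v_{1} + v_{3} = v_{6}  →  sig = [2:1]
  P={2,3}:  v_{2} + v_{3} = v_{4}  →  sig = [2:1]
  P={2,5}:  v_{2} + v_{5} = v_{3}  →  sig = [2:1]
  P={3,6}:  v_{3} + v_{6} = v_{5}  →  sig = [2:1]
  P={4,6}:  v_{4} + v_{6} = v_{3}  →  sig = [2:1]
  P={4,7}:  v_{4} + v_{7} = v_{2}  →  sig = [2:1]
  P={5,7}:  v_{5} + v_{7} = v_{6}  →  sig = [2:1]
  P={6,7}:  v_{6} + v_{7} = v_{1}  →  sig = [2:1]
  P={1,5}:  v_{1} + v_{5} = 2·v_{6}  →  sig = [2:2]
  P={4,5}:  v_{4} + v_{5} = 2·v_{3}  →  sig = [2:2]

Sorted signature multiset PRS(X):
    [2:]
    [2:]
    [2:]
    [2:1]
    [2:1]
    [2:1]
    [2:1]
    [2:1]
    [2:1]
    [2:1]
    [2:1]
    [2:1]
    [2:2]
    [2:2]
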